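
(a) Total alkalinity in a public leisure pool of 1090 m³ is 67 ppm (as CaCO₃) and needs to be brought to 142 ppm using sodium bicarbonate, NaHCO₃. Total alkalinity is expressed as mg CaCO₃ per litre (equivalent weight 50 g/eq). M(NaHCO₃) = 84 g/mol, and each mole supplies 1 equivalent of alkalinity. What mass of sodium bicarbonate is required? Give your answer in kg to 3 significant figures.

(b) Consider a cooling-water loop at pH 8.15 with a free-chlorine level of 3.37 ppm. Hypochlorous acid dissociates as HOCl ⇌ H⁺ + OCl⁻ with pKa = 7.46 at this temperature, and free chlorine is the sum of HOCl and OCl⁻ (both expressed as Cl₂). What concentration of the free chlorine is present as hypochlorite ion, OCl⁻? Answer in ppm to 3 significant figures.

(a) 137 kg; (b) 2.80 ppm

(a) Volume: 1090 m³ = 1,090,000 L.
(a) Alkalinity to add: (142 − 67) = 75 mg/L as CaCO₃ × 1,090,000 L = 81,750 g as CaCO₃.
(a) Equivalents: 81,750 g ÷ 50 g/eq = 1635 eq.
(a) NaHCO₃ supplies 1 eq per mole → 1635 mol.
(a) Mass: 1635 mol × 84 g/mol = 137,300 g.

(b) [OCl⁻]/[HOCl] = 10^(pH − pKa) = 10^(8.15 − 7.46) = 10^0.69 = 4.898.
(b) Fraction as HOCl = 1 / (1 + 4.898) = 0.1696.
(b) OCl⁻ = (1 − 0.1696) × 3.37 ppm = 2.799 ppm.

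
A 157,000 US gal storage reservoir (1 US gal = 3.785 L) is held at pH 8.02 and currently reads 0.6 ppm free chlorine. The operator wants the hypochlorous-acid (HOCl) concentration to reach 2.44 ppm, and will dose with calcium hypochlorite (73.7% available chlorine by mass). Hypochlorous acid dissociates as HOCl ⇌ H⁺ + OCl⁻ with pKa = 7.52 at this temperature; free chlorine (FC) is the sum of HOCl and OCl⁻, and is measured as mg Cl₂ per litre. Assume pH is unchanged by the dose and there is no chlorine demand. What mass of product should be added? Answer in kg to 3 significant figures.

Volume: 157,000 US gal × 3.785 L/gal = 594,245 L.
[OCl⁻]/[HOCl] = 10^(pH − pKa) = 10^(8.02 − 7.52) = 3.162; fraction as HOCl = 1/(1 + 3.162) = 0.2403.
Free chlorine required for 2.44 ppm HOCl: 2.44 / 0.2403 = 10.16 ppm.
FC to add: 10.16 − 0.6 = 9.556 mg/L as Cl₂.
Cl₂ equivalent: 9.556 mg/L × 594,245 L = 5679 g.
Product at 73.7% available Cl: 5679 / 0.737 = 7705 g.

7.70 kg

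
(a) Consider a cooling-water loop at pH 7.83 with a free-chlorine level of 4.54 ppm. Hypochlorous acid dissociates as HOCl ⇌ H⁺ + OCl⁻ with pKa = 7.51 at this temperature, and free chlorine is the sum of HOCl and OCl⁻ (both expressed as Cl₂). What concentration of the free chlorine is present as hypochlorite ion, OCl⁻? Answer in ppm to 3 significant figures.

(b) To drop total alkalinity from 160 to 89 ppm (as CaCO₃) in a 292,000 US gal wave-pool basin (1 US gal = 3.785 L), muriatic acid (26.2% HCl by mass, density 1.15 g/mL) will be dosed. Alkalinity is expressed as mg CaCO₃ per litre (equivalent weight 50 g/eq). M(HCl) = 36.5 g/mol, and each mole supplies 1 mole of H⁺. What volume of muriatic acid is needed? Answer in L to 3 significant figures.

(a) [OCl⁻]/[HOCl] = 10^(pH − pKa) = 10^(7.83 − 7.51) = 10^0.32 = 2.089.
(a) Fraction as HOCl = 1 / (1 + 2.089) = 0.3237.
(a) OCl⁻ = (1 − 0.3237) × 4.54 ppm = 3.07 ppm.

(b) Volume: 292,000 US gal × 3.785 L/gal = 1,105,220 L.
(b) Alkalinity to neutralize: (160 − 89) = 71 mg/L as CaCO₃ × 1,105,220 L = 78,470 g as CaCO₃.
(b) Equivalents of H⁺ required: 78,470 ÷ 50 g/eq = 1569 eq = 1569 mol HCl.
(b) Mass of HCl: 1569 × 36.5 = 57,280 g.
(b) Mass of 26.2% solution: 57,280 / 0.262 = 218,600 g.
(b) Volume: 218,600 g ÷ 1.15 g/mL = 190,100 mL.

(a) 3.07 ppm; (b) 190 L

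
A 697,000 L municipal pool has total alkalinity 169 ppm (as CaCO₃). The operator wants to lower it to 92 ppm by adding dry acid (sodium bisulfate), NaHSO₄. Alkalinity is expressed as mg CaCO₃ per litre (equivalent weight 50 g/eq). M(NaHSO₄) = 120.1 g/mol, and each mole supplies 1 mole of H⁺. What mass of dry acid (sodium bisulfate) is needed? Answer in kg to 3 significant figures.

Alkalinity to neutralize: (169 − 92) = 77 mg/L as CaCO₃ × 697,000 L = 53,670 g as CaCO₃.
Equivalents of H⁺ required: 53,670 ÷ 50 g/eq = 1073 eq = 1073 mol NaHSO₄.
Mass of NaHSO₄: 1073 × 120.1 = 128,900 g.

129 kg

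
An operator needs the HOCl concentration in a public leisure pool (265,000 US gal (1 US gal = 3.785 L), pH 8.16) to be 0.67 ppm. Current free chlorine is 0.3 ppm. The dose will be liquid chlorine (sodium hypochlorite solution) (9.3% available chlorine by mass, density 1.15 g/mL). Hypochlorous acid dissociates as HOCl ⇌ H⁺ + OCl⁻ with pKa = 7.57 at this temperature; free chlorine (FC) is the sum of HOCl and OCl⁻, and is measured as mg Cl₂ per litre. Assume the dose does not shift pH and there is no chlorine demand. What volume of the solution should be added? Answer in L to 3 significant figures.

27.9 L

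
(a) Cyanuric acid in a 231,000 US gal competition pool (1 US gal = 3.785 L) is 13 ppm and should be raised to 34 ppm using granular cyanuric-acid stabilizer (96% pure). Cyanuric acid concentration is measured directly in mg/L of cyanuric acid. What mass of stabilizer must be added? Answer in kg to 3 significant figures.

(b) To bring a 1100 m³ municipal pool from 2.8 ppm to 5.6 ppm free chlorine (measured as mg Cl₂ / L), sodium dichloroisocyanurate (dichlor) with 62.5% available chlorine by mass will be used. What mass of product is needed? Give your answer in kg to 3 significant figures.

(a) 19.1 kg; (b) 4.93 kg

(a) Volume: 231,000 US gal × 3.785 L/gal = 874,335 L.
(a) CYA to add: (34 − 13) = 21 mg/L × 874,335 L = 18,360 g cyanuric acid.
(a) At 96% purity: 18,360 / 0.96 = 19,130 g product.

(b) Volume: 1100 m³ = 1,100,000 L.
(b) Chlorine deficit: 5.6 − 2.8 = 2.8 ppm = 2.8 mg/L as Cl₂.
(b) Cl₂ equivalent needed: 2.8 mg/L × 1,100,000 L = 3,080,000 mg = 3080 g.
(b) Product at 62.5% available chlorine: 3080 / 0.625 = 4928 g.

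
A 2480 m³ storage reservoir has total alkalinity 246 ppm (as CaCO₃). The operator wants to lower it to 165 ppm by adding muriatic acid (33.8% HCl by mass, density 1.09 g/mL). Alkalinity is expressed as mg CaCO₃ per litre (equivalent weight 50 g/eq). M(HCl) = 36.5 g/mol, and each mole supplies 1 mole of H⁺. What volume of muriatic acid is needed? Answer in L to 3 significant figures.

Volume: 2480 m³ = 2,480,000 L.
Alkalinity to neutralize: (246 − 165) = 81 mg/L as CaCO₃ × 2,480,000 L = 200,900 g as CaCO₃.
Equivalents of H⁺ required: 200,900 ÷ 50 g/eq = 4018 eq = 4018 mol HCl.
Mass of HCl: 4018 × 36.5 = 146,600 g.
Mass of 33.8% solution: 146,600 / 0.338 = 433,900 g.
Volume: 433,900 g ÷ 1.09 g/mL = 398,000 mL.

398 L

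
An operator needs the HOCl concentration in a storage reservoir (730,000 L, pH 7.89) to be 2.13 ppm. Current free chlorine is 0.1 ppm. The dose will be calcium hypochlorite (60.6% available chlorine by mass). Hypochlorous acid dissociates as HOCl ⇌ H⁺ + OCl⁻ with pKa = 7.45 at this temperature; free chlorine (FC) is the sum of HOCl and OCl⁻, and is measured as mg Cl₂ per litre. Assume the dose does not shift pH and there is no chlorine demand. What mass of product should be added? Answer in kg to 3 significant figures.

[OCl⁻]/[HOCl] = 10^(pH − pKa) = 10^(7.89 − 7.45) = 2.754; fraction as HOCl = 1/(1 + 2.754) = 0.2664.
Free chlorine required for 2.13 ppm HOCl: 2.13 / 0.2664 = 7.997 ppm.
FC to add: 7.997 − 0.1 = 7.897 mg/L as Cl₂.
Cl₂ equivalent: 7.897 mg/L × 730,000 L = 5764 g.
Product at 60.6% available Cl: 5764 / 0.606 = 9512 g.

9.51 kg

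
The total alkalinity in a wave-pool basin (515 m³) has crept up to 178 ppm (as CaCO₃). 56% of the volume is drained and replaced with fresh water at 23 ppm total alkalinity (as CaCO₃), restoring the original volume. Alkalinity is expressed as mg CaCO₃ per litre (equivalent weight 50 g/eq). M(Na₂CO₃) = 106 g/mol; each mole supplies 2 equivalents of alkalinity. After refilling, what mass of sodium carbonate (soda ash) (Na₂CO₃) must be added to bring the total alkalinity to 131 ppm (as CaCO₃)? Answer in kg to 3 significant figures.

21.7 kg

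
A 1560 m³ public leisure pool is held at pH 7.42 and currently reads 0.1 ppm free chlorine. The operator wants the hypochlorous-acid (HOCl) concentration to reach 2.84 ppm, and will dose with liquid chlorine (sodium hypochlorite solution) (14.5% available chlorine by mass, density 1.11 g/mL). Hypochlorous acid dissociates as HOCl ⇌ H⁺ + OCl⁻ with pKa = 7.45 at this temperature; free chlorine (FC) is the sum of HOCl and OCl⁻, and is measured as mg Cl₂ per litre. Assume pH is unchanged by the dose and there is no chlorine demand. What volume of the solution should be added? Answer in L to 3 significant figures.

Volume: 1560 m³ = 1,560,000 L.
[OCl⁻]/[HOCl] = 10^(pH − pKa) = 10^(7.42 − 7.45) = 0.9333; fraction as HOCl = 1/(1 + 0.9333) = 0.5173.
Free chlorine required for 2.84 ppm HOCl: 2.84 / 0.5173 = 5.49 ppm.
FC to add: 5.49 − 0.1 = 5.39 mg/L as Cl₂.
Cl₂ equivalent: 5.39 mg/L × 1,560,000 L = 8409 g.
Product at 14.5% available Cl: 8409 / 0.145 = 57,990 g.
Volume: 57,990 g ÷ 1.11 g/mL = 52,250 mL.

52.2 L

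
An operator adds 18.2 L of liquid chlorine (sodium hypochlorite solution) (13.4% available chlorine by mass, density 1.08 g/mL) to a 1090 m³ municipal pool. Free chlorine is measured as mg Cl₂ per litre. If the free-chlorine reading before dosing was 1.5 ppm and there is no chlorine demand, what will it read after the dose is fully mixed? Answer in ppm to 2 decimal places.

3.92 ppm

Volume: 1090 m³ = 1,090,000 L.
Mass of solution: 18.2 L × 1000 mL/L × 1.08 g/mL = 19,660 g.
Available chlorine delivered: 19,660 g × 0.134 = 2634 g as Cl₂.
Concentration rise: 2634 g / 1,090,000 L = 2.416 mg/L = 2.42 ppm.
Final FC: 1.5 + 2.42 = 3.92 ppm.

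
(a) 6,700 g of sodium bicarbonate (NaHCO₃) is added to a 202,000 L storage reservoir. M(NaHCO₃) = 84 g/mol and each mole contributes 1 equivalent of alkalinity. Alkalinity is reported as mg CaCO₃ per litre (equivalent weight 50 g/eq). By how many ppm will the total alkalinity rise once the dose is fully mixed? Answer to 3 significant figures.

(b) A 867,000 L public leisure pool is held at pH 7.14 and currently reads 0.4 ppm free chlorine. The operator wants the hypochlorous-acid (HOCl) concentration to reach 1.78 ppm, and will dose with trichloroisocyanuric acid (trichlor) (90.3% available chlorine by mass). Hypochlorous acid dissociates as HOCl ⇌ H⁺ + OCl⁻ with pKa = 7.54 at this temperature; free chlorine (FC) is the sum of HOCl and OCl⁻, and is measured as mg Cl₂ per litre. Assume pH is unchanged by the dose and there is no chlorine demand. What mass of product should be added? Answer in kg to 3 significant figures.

(a) 19.7 ppm; (b) 2.01 kg

(a) Moles of NaHCO₃: 6,700 g ÷ 84 g/mol = 79.76 mol → 79.76 eq of alkalinity.
(a) As CaCO₃: 79.76 eq × 50 g/eq = 3988 g.
(a) Rise: 3988 g / 202,000 L × 1000 = 19.74 mg/L.

(b) [OCl⁻]/[HOCl] = 10^(pH − pKa) = 10^(7.14 − 7.54) = 0.3981; fraction as HOCl = 1/(1 + 0.3981) = 0.7153.
(b) Free chlorine required for 1.78 ppm HOCl: 1.78 / 0.7153 = 2.489 ppm.
(b) FC to add: 2.489 − 0.4 = 2.089 mg/L as Cl₂.
(b) Cl₂ equivalent: 2.089 mg/L × 867,000 L = 1811 g.
(b) Product at 90.3% available Cl: 1811 / 0.903 = 2005 g.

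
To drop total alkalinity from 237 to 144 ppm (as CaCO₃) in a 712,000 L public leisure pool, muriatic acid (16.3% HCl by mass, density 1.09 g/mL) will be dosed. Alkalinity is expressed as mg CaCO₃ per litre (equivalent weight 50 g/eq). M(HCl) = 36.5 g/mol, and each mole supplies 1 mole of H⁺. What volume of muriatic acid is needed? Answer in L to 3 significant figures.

272 L

Alkalinity to neutralize: (237 − 144) = 93 mg/L as CaCO₃ × 712,000 L = 66,220 g as CaCO₃.
Equivalents of H⁺ required: 66,220 ÷ 50 g/eq = 1324 eq = 1324 mol HCl.
Mass of HCl: 1324 × 36.5 = 48,340 g.
Mass of 16.3% solution: 48,340 / 0.163 = 296,600 g.
Volume: 296,600 g ÷ 1.09 g/mL = 272,100 mL.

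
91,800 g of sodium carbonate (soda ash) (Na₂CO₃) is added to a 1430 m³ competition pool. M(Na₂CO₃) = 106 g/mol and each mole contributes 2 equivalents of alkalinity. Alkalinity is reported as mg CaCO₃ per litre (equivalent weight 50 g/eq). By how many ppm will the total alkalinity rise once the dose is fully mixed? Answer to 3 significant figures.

Volume: 1430 m³ = 1,430,000 L.
Moles of Na₂CO₃: 91,800 g ÷ 106 g/mol = 866 mol → 1732 eq of alkalinity.
As CaCO₃: 1732 eq × 50 g/eq = 86,600 g.
Rise: 86,600 g / 1,430,000 L × 1000 = 60.56 mg/L.

60.6 ppm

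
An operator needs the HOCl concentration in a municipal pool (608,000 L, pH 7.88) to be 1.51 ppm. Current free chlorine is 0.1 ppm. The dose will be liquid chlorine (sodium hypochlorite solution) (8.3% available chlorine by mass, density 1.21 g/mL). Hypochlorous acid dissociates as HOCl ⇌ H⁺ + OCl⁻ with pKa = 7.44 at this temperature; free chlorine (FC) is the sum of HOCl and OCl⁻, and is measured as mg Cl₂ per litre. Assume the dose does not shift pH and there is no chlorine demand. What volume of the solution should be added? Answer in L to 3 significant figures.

[OCl⁻]/[HOCl] = 10^(pH − pKa) = 10^(7.88 − 7.44) = 2.754; fraction as HOCl = 1/(1 + 2.754) = 0.2664.
Free chlorine required for 1.51 ppm HOCl: 1.51 / 0.2664 = 5.669 ppm.
FC to add: 5.669 − 0.1 = 5.569 mg/L as Cl₂.
Cl₂ equivalent: 5.569 mg/L × 608,000 L = 3386 g.
Product at 8.3% available Cl: 3386 / 0.083 = 40,790 g.
Volume: 40,790 g ÷ 1.21 g/mL = 33,710 mL.

33.7 L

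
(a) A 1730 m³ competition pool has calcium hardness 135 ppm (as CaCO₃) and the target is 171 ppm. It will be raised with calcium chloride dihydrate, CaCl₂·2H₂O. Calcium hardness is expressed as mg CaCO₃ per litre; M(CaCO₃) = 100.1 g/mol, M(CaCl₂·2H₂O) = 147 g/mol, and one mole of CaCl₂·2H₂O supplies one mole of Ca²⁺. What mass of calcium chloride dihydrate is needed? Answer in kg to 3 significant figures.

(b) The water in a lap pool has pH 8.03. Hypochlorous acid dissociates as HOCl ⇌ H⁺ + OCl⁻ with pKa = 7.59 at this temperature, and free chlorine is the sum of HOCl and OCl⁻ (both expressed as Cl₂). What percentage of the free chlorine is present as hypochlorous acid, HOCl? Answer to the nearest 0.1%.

(a) 91.5 kg; (b) 26.6%

(a) Volume: 1730 m³ = 1,730,000 L.
(a) Hardness to add: (171 − 135) = 36 mg/L as CaCO₃ × 1,730,000 L = 62,280 g as CaCO₃.
(a) Moles of Ca²⁺ (1 mol Ca²⁺ ≡ 1 mol CaCO₃): 62,280 / 100.1 g/mol = 622.2 mol.
(a) Mass of CaCl₂·2H₂O: 622.2 × 147 = 91,460 g.

(b) [OCl⁻]/[HOCl] = 10^(pH − pKa) = 10^(8.03 − 7.59) = 10^0.44 = 2.754.
(b) Fraction as HOCl = 1 / (1 + 2.754) = 0.2664.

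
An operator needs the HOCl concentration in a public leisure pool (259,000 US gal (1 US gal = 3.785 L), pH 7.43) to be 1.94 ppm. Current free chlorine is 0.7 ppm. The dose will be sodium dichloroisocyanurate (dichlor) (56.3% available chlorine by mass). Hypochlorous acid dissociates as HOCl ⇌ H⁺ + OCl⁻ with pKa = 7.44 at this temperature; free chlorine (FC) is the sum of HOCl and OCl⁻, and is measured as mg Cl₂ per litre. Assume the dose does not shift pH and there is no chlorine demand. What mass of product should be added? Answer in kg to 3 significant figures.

Volume: 259,000 US gal × 3.785 L/gal = 980,315 L.
[OCl⁻]/[HOCl] = 10^(pH − pKa) = 10^(7.43 − 7.44) = 0.9772; fraction as HOCl = 1/(1 + 0.9772) = 0.5058.
Free chlorine required for 1.94 ppm HOCl: 1.94 / 0.5058 = 3.836 ppm.
FC to add: 3.836 − 0.7 = 3.136 mg/L as Cl₂.
Cl₂ equivalent: 3.136 mg/L × 980,315 L = 3074 g.
Product at 56.3% available Cl: 3074 / 0.563 = 5460 g.

5.46 kg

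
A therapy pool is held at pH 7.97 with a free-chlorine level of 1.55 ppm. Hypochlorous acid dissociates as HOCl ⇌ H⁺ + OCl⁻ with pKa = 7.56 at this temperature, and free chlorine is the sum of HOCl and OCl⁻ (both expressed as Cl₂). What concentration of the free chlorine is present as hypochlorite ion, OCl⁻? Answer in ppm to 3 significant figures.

1.12 ppm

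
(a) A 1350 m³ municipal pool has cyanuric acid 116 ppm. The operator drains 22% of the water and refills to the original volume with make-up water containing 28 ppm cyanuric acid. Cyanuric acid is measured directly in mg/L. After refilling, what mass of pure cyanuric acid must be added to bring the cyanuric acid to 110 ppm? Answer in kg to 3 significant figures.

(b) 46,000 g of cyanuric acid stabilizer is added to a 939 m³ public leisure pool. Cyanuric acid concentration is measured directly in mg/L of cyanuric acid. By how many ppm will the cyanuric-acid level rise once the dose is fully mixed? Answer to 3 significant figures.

(a) Volume: 1350 m³ = 1,350,000 L.
(a) After draining 22% and refilling: 116 × 0.78 + 28 × 0.22 = 96.64 ppm.
(a) Deficit to target: 110 − 96.64 = 13.36 mg/L.
(a) Mass: 13.36 mg/L × 1,350,000 L = 18,040 g cyanuric acid.

(b) Volume: 939 m³ = 939,000 L.
(b) Rise: 46,000 g / 939,000 L × 1000 = 48.99 mg/L.

(a) 18.0 kg; (b) 49.0 ppm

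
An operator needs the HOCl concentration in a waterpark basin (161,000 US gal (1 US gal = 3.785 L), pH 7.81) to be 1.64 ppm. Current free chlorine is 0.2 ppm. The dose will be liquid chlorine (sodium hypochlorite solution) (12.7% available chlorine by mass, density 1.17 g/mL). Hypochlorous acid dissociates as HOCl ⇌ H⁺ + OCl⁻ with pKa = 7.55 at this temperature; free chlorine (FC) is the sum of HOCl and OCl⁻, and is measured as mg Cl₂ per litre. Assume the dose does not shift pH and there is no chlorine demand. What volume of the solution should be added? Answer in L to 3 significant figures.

Volume: 161,000 US gal × 3.785 L/gal = 609,385 L.
[OCl⁻]/[HOCl] = 10^(pH − pKa) = 10^(7.81 − 7.55) = 1.82; fraction as HOCl = 1/(1 + 1.82) = 0.3546.
Free chlorine required for 1.64 ppm HOCl: 1.64 / 0.3546 = 4.624 ppm.
FC to add: 4.624 − 0.2 = 4.424 mg/L as Cl₂.
Cl₂ equivalent: 4.424 mg/L × 609,385 L = 2696 g.
Product at 12.7% available Cl: 2696 / 0.127 = 21,230 g.
Volume: 21,230 g ÷ 1.17 g/mL = 18,140 mL.

18.1 L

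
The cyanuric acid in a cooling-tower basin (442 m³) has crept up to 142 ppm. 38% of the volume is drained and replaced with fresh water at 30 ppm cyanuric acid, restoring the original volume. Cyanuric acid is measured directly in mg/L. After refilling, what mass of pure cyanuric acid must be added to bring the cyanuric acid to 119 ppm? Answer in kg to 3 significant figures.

8.65 kg

Volume: 442 m³ = 442,000 L.
After draining 38% and refilling: 142 × 0.62 + 30 × 0.38 = 99.44 ppm.
Deficit to target: 119 − 99.44 = 19.56 mg/L.
Mass: 19.56 mg/L × 442,000 L = 8646 g cyanuric acid.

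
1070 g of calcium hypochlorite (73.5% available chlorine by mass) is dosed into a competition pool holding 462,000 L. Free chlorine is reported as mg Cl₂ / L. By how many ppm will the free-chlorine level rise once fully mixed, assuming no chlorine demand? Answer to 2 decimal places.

1.70 ppm

Available chlorine delivered: 1070 g × 0.735 = 786.4 g as Cl₂.
Concentration rise: 786.4 g / 462,000 L = 1.702 mg/L = 1.70 ppm.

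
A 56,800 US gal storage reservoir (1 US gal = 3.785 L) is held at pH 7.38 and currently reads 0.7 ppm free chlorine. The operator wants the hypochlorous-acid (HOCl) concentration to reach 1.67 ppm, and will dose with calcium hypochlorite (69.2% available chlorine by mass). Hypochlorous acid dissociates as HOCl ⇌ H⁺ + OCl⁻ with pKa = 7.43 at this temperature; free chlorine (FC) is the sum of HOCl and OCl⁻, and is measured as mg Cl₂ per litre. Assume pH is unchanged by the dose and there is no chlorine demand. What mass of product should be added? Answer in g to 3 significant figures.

Volume: 56,800 US gal × 3.785 L/gal = 214,988 L.
[OCl⁻]/[HOCl] = 10^(pH − pKa) = 10^(7.38 − 7.43) = 0.8913; fraction as HOCl = 1/(1 + 0.8913) = 0.5288.
Free chlorine required for 1.67 ppm HOCl: 1.67 / 0.5288 = 3.158 ppm.
FC to add: 3.158 − 0.7 = 2.458 mg/L as Cl₂.
Cl₂ equivalent: 2.458 mg/L × 214,988 L = 528.5 g.
Product at 69.2% available Cl: 528.5 / 0.692 = 763.8 g.

764 g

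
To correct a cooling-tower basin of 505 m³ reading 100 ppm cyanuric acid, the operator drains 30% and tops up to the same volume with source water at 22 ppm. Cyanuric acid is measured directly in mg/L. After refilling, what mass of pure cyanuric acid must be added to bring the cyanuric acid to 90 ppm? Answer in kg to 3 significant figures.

Volume: 505 m³ = 505,000 L.
After draining 30% and refilling: 100 × 0.70 + 22 × 0.30 = 76.6 ppm.
Deficit to target: 90 − 76.6 = 13.4 mg/L.
Mass: 13.4 mg/L × 505,000 L = 6767 g cyanuric acid.

6.77 kg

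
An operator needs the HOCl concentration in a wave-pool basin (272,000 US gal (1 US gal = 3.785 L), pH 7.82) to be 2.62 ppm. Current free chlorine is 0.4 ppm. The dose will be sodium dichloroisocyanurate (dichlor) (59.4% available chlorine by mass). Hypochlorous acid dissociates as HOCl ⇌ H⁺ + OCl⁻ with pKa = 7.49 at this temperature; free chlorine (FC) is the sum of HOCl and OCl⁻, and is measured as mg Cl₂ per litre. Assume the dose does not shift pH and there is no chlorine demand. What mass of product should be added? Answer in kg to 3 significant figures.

13.6 kg

Volume: 272,000 US gal × 3.785 L/gal = 1,029,520 L.
[OCl⁻]/[HOCl] = 10^(pH − pKa) = 10^(7.82 − 7.49) = 2.138; fraction as HOCl = 1/(1 + 2.138) = 0.3187.
Free chlorine required for 2.62 ppm HOCl: 2.62 / 0.3187 = 8.221 ppm.
FC to add: 8.221 − 0.4 = 7.821 mg/L as Cl₂.
Cl₂ equivalent: 7.821 mg/L × 1,029,520 L = 8052 g.
Product at 59.4% available Cl: 8052 / 0.594 = 13,560 g.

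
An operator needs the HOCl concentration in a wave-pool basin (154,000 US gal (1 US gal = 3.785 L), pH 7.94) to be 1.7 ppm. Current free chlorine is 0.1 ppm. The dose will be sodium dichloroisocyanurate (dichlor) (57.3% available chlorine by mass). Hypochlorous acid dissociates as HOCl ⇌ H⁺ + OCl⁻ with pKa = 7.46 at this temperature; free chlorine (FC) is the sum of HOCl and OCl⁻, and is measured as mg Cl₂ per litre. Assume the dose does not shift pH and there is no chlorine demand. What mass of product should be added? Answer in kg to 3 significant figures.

6.85 kg

Volume: 154,000 US gal × 3.785 L/gal = 582,890 L.
[OCl⁻]/[HOCl] = 10^(pH − pKa) = 10^(7.94 − 7.46) = 3.02; fraction as HOCl = 1/(1 + 3.02) = 0.2488.
Free chlorine required for 1.7 ppm HOCl: 1.7 / 0.2488 = 6.834 ppm.
FC to add: 6.834 − 0.1 = 6.734 mg/L as Cl₂.
Cl₂ equivalent: 6.734 mg/L × 582,890 L = 3925 g.
Product at 57.3% available Cl: 3925 / 0.573 = 6850 g.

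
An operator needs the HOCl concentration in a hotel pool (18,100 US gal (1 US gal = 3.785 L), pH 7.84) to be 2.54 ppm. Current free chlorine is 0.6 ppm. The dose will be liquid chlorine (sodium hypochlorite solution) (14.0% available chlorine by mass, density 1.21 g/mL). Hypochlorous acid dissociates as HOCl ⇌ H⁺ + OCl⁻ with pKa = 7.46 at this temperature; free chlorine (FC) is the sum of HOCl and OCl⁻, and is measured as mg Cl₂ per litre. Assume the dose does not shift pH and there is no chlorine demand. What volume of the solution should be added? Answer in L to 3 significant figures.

3.25 L

Volume: 18,100 US gal × 3.785 L/gal = 68,508 L.
[OCl⁻]/[HOCl] = 10^(pH − pKa) = 10^(7.84 − 7.46) = 2.399; fraction as HOCl = 1/(1 + 2.399) = 0.2942.
Free chlorine required for 2.54 ppm HOCl: 2.54 / 0.2942 = 8.633 ppm.
FC to add: 8.633 − 0.6 = 8.033 mg/L as Cl₂.
Cl₂ equivalent: 8.033 mg/L × 68,508 L = 550.3 g.
Product at 14.0% available Cl: 550.3 / 0.14 = 3931 g.
Volume: 3931 g ÷ 1.21 g/mL = 3249 mL.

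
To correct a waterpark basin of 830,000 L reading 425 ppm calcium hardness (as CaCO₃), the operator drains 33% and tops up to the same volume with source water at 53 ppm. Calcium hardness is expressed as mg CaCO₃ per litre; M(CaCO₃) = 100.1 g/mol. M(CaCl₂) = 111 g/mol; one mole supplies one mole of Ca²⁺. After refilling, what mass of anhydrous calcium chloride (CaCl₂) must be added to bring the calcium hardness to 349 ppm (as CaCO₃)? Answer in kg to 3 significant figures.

After draining 33% and refilling: 425 × 0.67 + 53 × 0.33 = 302.24 ppm.
Deficit to target: 349 − 302.24 = 46.76 mg/L.
As CaCO₃: 46.76 mg/L × 830,000 L = 38,810 g; ÷ 100.1 = 387.7 mol Ca²⁺.
Mass: 387.7 × 111 = 43,040 g.

43.0 kg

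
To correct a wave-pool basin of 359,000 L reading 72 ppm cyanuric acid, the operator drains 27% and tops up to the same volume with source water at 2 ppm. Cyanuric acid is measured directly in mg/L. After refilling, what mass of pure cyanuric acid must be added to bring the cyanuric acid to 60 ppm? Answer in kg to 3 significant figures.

2.48 kg

After draining 27% and refilling: 72 × 0.73 + 2 × 0.27 = 53.1 ppm.
Deficit to target: 60 − 53.1 = 6.9 mg/L.
Mass: 6.9 mg/L × 359,000 L = 2477 g cyanuric acid.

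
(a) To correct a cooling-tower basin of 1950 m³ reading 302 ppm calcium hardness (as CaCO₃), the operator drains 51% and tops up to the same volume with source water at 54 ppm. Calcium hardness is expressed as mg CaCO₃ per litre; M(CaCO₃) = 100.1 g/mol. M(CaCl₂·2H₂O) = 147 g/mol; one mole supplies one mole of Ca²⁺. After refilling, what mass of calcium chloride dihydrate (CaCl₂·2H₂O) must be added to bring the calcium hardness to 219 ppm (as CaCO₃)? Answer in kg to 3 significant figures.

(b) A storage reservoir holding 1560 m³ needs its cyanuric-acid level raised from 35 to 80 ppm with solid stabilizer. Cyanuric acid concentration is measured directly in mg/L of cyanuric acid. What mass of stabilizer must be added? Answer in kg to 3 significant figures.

(a) Volume: 1950 m³ = 1,950,000 L.
(a) After draining 51% and refilling: 302 × 0.49 + 54 × 0.51 = 175.52 ppm.
(a) Deficit to target: 219 − 175.52 = 43.48 mg/L.
(a) As CaCO₃: 43.48 mg/L × 1,950,000 L = 84,790 g; ÷ 100.1 = 847 mol Ca²⁺.
(a) Mass: 847 × 147 = 124,500 g.

(b) Volume: 1560 m³ = 1,560,000 L.
(b) CYA to add: (80 − 35) = 45 mg/L × 1,560,000 L = 70,200 g cyanuric acid.

(a) 125 kg; (b) 70.2 kg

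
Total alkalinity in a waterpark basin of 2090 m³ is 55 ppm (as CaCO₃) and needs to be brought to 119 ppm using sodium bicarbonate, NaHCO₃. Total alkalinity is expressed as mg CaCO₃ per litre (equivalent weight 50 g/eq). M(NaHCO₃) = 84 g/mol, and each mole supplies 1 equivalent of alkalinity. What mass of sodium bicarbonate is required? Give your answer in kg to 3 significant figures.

225 kg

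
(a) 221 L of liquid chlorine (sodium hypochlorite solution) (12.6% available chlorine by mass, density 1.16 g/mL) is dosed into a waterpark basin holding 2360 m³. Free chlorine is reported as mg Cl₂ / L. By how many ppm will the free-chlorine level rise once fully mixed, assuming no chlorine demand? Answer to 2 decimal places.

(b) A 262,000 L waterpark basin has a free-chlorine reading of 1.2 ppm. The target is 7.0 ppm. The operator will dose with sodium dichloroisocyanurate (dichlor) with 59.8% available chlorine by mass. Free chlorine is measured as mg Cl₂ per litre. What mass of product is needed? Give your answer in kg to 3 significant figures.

(a) Volume: 2360 m³ = 2,360,000 L.
(a) Mass of solution: 221 L × 1000 mL/L × 1.16 g/mL = 256,400 g.
(a) Available chlorine delivered: 256,400 g × 0.126 = 32,300 g as Cl₂.
(a) Concentration rise: 32,300 g / 2,360,000 L = 13.69 mg/L = 13.69 ppm.

(b) Chlorine deficit: 7.0 − 1.2 = 5.8 ppm = 5.8 mg/L as Cl₂.
(b) Cl₂ equivalent needed: 5.8 mg/L × 262,000 L = 1,520,000 mg = 1520 g.
(b) Product at 59.8% available chlorine: 1520 / 0.598 = 2541 g.

(a) 13.69 ppm; (b) 2.54 kg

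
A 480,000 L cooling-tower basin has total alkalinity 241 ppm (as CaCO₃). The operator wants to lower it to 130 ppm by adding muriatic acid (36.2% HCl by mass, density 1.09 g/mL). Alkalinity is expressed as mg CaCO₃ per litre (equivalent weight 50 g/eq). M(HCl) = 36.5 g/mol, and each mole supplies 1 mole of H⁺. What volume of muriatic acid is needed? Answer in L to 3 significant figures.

98.6 L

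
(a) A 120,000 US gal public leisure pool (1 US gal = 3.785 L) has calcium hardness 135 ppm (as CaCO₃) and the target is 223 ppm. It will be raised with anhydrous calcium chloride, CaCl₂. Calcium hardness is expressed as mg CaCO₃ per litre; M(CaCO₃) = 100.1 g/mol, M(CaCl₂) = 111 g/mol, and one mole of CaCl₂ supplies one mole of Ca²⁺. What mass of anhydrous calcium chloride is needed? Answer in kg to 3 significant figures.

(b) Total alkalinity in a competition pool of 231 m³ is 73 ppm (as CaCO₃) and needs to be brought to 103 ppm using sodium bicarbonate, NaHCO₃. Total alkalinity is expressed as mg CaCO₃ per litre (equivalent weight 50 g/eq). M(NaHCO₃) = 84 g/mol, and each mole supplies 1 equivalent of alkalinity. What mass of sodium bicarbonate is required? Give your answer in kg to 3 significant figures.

(a) Volume: 120,000 US gal × 3.785 L/gal = 454,200 L.
(a) Hardness to add: (223 − 135) = 88 mg/L as CaCO₃ × 454,200 L = 39,970 g as CaCO₃.
(a) Moles of Ca²⁺ (1 mol Ca²⁺ ≡ 1 mol CaCO₃): 39,970 / 100.1 g/mol = 399.3 mol.
(a) Mass of CaCl₂: 399.3 × 111 = 44,320 g.

(b) Volume: 231 m³ = 231,000 L.
(b) Alkalinity to add: (103 − 73) = 30 mg/L as CaCO₃ × 231,000 L = 6930 g as CaCO₃.
(b) Equivalents: 6930 g ÷ 50 g/eq = 138.6 eq.
(b) NaHCO₃ supplies 1 eq per mole → 138.6 mol.
(b) Mass: 138.6 mol × 84 g/mol = 11,640 g.

(a) 44.3 kg; (b) 11.6 kg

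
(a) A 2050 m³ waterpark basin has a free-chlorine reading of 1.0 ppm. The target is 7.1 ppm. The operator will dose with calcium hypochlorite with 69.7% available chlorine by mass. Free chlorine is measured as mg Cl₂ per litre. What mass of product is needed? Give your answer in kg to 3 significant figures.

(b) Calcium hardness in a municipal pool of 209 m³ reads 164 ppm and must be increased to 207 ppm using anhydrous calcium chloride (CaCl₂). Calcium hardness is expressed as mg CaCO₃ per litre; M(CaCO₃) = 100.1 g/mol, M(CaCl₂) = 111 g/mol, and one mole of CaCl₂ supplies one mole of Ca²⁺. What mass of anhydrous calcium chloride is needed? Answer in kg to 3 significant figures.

(a) Volume: 2050 m³ = 2,050,000 L.
(a) Chlorine deficit: 7.1 − 1.0 = 6.1 ppm = 6.1 mg/L as Cl₂.
(a) Cl₂ equivalent needed: 6.1 mg/L × 2,050,000 L = 12,500,000 mg = 12,500 g.
(a) Product at 69.7% available chlorine: 12,500 / 0.697 = 17,940 g.

(b) Volume: 209 m³ = 209,000 L.
(b) Hardness to add: (207 − 164) = 43 mg/L as CaCO₃ × 209,000 L = 8987 g as CaCO₃.
(b) Moles of Ca²⁺ (1 mol Ca²⁺ ≡ 1 mol CaCO₃): 8987 / 100.1 g/mol = 89.78 mol.
(b) Mass of CaCl₂: 89.78 × 111 = 9966 g.

(a) 17.9 kg; (b) 9.97 kg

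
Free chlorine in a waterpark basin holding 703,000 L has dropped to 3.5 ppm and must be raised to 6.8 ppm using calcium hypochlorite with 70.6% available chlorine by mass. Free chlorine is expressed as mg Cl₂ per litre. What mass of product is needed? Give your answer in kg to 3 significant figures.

Chlorine deficit: 6.8 − 3.5 = 3.3 ppm = 3.3 mg/L as Cl₂.
Cl₂ equivalent needed: 3.3 mg/L × 703,000 L = 2,320,000 mg = 2320 g.
Product at 70.6% available chlorine: 2320 / 0.706 = 3286 g.

3.29 kg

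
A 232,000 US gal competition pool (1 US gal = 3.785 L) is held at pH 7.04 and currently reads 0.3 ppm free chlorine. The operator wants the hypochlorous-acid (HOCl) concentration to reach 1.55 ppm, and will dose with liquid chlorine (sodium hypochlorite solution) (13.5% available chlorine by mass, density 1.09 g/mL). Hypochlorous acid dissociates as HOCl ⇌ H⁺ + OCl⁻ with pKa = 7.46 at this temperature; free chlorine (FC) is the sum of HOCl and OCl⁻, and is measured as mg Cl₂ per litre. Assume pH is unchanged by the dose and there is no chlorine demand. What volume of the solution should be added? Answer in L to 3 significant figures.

11.0 L

Volume: 232,000 US gal × 3.785 L/gal = 878,120 L.
[OCl⁻]/[HOCl] = 10^(pH − pKa) = 10^(7.04 − 7.46) = 0.3802; fraction as HOCl = 1/(1 + 0.3802) = 0.7245.
Free chlorine required for 1.55 ppm HOCl: 1.55 / 0.7245 = 2.139 ppm.
FC to add: 2.139 − 0.3 = 1.839 mg/L as Cl₂.
Cl₂ equivalent: 1.839 mg/L × 878,120 L = 1615 g.
Product at 13.5% available Cl: 1615 / 0.135 = 11,960 g.
Volume: 11,960 g ÷ 1.09 g/mL = 10,980 mL.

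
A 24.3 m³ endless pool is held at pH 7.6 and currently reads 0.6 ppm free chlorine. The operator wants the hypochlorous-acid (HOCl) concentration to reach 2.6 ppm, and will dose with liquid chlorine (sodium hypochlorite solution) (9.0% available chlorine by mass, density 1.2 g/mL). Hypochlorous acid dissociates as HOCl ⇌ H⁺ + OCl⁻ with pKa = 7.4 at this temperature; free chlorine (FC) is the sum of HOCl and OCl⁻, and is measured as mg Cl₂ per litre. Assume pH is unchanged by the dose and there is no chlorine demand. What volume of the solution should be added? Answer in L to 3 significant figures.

Volume: 24.3 m³ = 24,300 L.
[OCl⁻]/[HOCl] = 10^(pH − pKa) = 10^(7.6 − 7.4) = 1.585; fraction as HOCl = 1/(1 + 1.585) = 0.3869.
Free chlorine required for 2.6 ppm HOCl: 2.6 / 0.3869 = 6.721 ppm.
FC to add: 6.721 − 0.6 = 6.121 mg/L as Cl₂.
Cl₂ equivalent: 6.121 mg/L × 24,300 L = 148.7 g.
Product at 9.0% available Cl: 148.7 / 0.09 = 1653 g.
Volume: 1653 g ÷ 1.2 g/mL = 1377 mL.

1.38 L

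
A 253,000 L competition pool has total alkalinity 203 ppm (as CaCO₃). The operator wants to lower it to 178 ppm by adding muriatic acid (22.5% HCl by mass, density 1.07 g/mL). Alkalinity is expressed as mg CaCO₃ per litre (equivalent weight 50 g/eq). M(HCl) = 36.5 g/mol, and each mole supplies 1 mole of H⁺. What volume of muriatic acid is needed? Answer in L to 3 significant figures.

19.2 L

Alkalinity to neutralize: (203 − 178) = 25 mg/L as CaCO₃ × 253,000 L = 6325 g as CaCO₃.
Equivalents of H⁺ required: 6325 ÷ 50 g/eq = 126.5 eq = 126.5 mol HCl.
Mass of HCl: 126.5 × 36.5 = 4617 g.
Mass of 22.5% solution: 4617 / 0.225 = 20,520 g.
Volume: 20,520 g ÷ 1.07 g/mL = 19,180 mL.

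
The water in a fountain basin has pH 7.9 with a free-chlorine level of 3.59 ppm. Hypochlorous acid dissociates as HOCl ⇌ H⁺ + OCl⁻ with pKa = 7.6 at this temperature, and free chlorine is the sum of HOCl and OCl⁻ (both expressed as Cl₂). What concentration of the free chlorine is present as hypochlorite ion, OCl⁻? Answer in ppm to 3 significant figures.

2.39 ppm

[OCl⁻]/[HOCl] = 10^(pH − pKa) = 10^(7.9 − 7.6) = 10^0.30 = 1.995.
Fraction as HOCl = 1 / (1 + 1.995) = 0.3339.
OCl⁻ = (1 − 0.3339) × 3.59 ppm = 2.391 ppm.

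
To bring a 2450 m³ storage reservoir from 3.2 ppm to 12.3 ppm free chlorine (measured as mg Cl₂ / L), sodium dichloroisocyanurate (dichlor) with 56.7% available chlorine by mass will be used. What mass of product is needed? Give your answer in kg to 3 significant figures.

Volume: 2450 m³ = 2,450,000 L.
Chlorine deficit: 12.3 − 3.2 = 9.1 ppm = 9.1 mg/L as Cl₂.
Cl₂ equivalent needed: 9.1 mg/L × 2,450,000 L = 22,300,000 mg = 22,300 g.
Product at 56.7% available chlorine: 22,300 / 0.567 = 39,320 g.

39.3 kg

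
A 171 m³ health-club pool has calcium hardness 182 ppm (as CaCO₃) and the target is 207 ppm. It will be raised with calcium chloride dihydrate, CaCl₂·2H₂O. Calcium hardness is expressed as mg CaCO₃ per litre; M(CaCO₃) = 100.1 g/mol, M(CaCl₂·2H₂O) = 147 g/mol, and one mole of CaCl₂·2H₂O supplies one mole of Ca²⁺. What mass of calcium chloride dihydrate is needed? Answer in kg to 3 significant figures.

6.28 kg

Volume: 171 m³ = 171,000 L.
Hardness to add: (207 − 182) = 25 mg/L as CaCO₃ × 171,000 L = 4275 g as CaCO₃.
Moles of Ca²⁺ (1 mol Ca²⁺ ≡ 1 mol CaCO₃): 4275 / 100.1 g/mol = 42.71 mol.
Mass of CaCl₂·2H₂O: 42.71 × 147 = 6278 g.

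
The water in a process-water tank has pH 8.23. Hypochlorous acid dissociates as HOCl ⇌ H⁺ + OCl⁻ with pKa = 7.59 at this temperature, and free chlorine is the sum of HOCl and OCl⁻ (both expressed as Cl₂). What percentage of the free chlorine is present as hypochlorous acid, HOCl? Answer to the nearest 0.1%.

18.6%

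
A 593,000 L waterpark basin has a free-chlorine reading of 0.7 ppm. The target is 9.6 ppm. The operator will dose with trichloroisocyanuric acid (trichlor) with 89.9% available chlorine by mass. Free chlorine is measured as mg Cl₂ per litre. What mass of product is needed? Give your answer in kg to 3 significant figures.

Chlorine deficit: 9.6 − 0.7 = 8.9 ppm = 8.9 mg/L as Cl₂.
Cl₂ equivalent needed: 8.9 mg/L × 593,000 L = 5,278,000 mg = 5278 g.
Product at 89.9% available chlorine: 5278 / 0.899 = 5871 g.

5.87 kg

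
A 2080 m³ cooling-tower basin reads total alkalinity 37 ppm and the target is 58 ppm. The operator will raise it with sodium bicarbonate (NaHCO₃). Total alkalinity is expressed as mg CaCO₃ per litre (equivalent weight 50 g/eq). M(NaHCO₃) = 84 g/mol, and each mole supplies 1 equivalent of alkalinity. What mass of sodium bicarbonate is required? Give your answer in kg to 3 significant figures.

Volume: 2080 m³ = 2,080,000 L.
Alkalinity to add: (58 − 37) = 21 mg/L as CaCO₃ × 2,080,000 L = 43,680 g as CaCO₃.
Equivalents: 43,680 g ÷ 50 g/eq = 873.6 eq.
NaHCO₃ supplies 1 eq per mole → 873.6 mol.
Mass: 873.6 mol × 84 g/mol = 73,380 g.

73.4 kg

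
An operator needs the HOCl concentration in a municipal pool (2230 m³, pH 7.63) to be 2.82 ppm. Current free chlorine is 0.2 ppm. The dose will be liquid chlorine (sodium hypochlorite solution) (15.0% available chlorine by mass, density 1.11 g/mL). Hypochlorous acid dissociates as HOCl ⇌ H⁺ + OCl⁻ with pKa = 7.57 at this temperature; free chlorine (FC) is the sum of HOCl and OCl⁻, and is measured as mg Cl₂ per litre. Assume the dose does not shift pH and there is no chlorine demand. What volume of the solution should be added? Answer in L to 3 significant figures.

78.5 L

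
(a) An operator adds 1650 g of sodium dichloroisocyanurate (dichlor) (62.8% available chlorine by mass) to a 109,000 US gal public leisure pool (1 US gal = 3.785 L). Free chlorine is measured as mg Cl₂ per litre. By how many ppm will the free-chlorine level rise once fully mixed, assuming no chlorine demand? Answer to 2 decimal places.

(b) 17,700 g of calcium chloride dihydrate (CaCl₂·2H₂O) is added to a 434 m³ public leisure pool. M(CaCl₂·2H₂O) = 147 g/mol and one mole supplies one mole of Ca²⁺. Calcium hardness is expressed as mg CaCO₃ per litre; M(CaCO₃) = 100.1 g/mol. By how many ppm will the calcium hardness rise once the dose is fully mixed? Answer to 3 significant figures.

(a) 2.51 ppm; (b) 27.8 ppm

(a) Volume: 109,000 US gal × 3.785 L/gal = 412,565 L.
(a) Available chlorine delivered: 1650 g × 0.628 = 1036 g as Cl₂.
(a) Concentration rise: 1036 g / 412,565 L = 2.512 mg/L = 2.51 ppm.

(b) Volume: 434 m³ = 434,000 L.
(b) Moles of Ca²⁺: 17,700 g ÷ 147 g/mol = 120.4 mol.
(b) As CaCO₃: 120.4 mol × 100.1 g/mol = 12,050 g.
(b) Rise: 12,050 g / 434,000 L × 1000 = 27.77 mg/L.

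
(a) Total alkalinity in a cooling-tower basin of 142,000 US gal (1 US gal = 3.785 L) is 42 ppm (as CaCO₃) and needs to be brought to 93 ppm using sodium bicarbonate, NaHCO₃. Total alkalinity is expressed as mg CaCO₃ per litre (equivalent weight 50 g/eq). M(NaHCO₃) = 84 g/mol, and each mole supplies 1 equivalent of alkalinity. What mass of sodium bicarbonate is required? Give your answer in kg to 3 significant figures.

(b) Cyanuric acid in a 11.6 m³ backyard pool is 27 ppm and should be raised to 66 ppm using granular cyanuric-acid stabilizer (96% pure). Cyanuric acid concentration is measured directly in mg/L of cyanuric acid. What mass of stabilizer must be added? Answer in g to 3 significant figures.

(a) 46.1 kg; (b) 471 g

(a) Volume: 142,000 US gal × 3.785 L/gal = 537,470 L.
(a) Alkalinity to add: (93 − 42) = 51 mg/L as CaCO₃ × 537,470 L = 27,410 g as CaCO₃.
(a) Equivalents: 27,410 g ÷ 50 g/eq = 548.2 eq.
(a) NaHCO₃ supplies 1 eq per mole → 548.2 mol.
(a) Mass: 548.2 mol × 84 g/mol = 46,050 g.

(b) Volume: 11.6 m³ = 11,600 L.
(b) CYA to add: (66 − 27) = 39 mg/L × 11,600 L = 452.4 g cyanuric acid.
(b) At 96% purity: 452.4 / 0.96 = 471.2 g product.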